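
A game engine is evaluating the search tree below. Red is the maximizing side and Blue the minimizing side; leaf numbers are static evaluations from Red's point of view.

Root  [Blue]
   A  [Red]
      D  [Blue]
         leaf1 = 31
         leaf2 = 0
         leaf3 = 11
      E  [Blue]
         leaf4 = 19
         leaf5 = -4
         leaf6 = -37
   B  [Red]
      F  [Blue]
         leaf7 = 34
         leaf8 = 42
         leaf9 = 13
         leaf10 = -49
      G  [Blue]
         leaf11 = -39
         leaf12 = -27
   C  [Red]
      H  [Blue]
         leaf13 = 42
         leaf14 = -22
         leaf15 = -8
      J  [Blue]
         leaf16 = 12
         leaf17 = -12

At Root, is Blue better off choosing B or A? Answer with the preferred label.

F (Blue): min(34, 42, 13, -49) = -49
G (Blue): min(-39, -27) = -39
B (Red): max(-49, -39) = -39
D (Blue): min(31, 0, 11) = 0
E (Blue): min(19, -4, -37) = -37
A (Red): max(0, -37) = 0
Blue prefers the lower value; B=-39, A=0. B is better since -39 < 0.

B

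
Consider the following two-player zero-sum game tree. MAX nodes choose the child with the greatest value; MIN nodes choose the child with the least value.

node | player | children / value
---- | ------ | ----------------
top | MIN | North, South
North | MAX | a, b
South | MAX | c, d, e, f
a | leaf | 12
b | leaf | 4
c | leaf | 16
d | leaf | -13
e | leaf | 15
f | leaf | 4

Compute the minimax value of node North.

12

North (MAX): max(12, 4) = 12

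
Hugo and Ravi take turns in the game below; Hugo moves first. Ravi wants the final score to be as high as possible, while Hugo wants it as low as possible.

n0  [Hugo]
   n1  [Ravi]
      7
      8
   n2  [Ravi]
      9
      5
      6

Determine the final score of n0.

n1 (Ravi): max(7, 8) = 8
n2 (Ravi): max(9, 5, 6) = 9
n0 (Hugo): min(8, 9) = 8

8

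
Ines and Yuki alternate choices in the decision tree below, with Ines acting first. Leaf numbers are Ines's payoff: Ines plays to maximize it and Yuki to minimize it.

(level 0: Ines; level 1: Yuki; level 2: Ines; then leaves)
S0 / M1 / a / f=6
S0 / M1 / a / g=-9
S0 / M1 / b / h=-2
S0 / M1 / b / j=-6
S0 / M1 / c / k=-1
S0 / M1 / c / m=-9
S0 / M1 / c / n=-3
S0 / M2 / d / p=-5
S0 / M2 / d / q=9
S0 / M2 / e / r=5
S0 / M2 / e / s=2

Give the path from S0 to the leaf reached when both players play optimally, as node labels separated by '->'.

S0 -> M2 -> e -> r

a (Ines): max(6, -9) = 6
b (Ines): max(-2, -6) = -2
c (Ines): max(-1, -9, -3) = -1
M1 (Yuki): min(6, -2, -1) = -2
d (Ines): max(-5, 9) = 9
e (Ines): max(5, 2) = 5
M2 (Yuki): min(9, 5) = 5
S0 (Ines): max(-2, 5) = 5
At S0, Ines picks M2 (highest: 5).
At M2, Yuki picks e (lowest: 5).
At e, Ines picks r (highest: 5).
Terminal value 5.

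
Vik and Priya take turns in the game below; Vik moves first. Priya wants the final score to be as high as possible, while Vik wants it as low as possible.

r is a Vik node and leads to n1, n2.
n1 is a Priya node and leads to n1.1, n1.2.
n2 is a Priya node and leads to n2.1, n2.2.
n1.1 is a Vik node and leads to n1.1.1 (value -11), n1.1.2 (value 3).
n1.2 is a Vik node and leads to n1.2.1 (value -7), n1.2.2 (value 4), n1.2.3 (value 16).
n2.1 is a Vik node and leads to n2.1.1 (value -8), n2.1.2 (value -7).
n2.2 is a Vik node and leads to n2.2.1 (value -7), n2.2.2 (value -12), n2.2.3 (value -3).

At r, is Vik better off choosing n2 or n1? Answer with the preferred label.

n2.1 (Vik): min(-8, -7) = -8
n2.2 (Vik): min(-7, -12, -3) = -12
n2 (Priya): max(-8, -12) = -8
n1.1 (Vik): min(-11, 3) = -11
n1.2 (Vik): min(-7, 4, 16) = -7
n1 (Priya): max(-11, -7) = -7
Vik prefers the lower value; n2=-8, n1=-7. n2 is better since -8 < -7.

n2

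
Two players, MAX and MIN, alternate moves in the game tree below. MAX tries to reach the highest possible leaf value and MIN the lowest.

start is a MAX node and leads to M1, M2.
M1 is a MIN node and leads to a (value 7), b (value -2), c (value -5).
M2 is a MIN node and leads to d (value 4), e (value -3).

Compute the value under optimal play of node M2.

M2 (MIN): min(4, -3) = -3

-3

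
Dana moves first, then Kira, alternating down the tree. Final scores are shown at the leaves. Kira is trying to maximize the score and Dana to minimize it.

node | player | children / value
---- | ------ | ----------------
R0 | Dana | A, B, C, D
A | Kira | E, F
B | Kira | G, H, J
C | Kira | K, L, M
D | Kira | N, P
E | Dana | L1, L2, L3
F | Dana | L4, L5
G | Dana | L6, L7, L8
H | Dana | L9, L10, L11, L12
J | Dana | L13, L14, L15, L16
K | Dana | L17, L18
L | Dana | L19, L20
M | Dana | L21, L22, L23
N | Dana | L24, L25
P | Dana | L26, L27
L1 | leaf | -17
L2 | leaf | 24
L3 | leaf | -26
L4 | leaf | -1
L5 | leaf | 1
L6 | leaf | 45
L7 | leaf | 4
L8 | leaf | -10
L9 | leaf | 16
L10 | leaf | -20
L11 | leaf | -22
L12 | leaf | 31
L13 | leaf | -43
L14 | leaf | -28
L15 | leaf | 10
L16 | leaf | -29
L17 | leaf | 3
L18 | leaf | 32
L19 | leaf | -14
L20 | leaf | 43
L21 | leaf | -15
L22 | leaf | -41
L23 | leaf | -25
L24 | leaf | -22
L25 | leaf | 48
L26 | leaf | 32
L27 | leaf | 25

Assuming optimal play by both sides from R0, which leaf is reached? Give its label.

E (Dana): min(-17, 24, -26) = -26
F (Dana): min(-1, 1) = -1
A (Kira): max(-26, -1) = -1
G (Dana): min(45, 4, -10) = -10
H (Dana): min(16, -20, -22, 31) = -22
J (Dana): min(-43, -28, 10, -29) = -43
B (Kira): max(-10, -22, -43) = -10
K (Dana): min(3, 32) = 3
L (Dana): min(-14, 43) = -14
M (Dana): min(-15, -41, -25) = -41
C (Kira): max(3, -14, -41) = 3
N (Dana): min(-22, 48) = -22
P (Dana): min(32, 25) = 25
D (Kira): max(-22, 25) = 25
R0 (Dana): min(-1, -10, 3, 25) = -10
At R0, Dana picks B (lowest: -10).
At B, Kira picks G (highest: -10).
At G, Dana picks L8 (lowest: -10).
Terminal value -10.

L8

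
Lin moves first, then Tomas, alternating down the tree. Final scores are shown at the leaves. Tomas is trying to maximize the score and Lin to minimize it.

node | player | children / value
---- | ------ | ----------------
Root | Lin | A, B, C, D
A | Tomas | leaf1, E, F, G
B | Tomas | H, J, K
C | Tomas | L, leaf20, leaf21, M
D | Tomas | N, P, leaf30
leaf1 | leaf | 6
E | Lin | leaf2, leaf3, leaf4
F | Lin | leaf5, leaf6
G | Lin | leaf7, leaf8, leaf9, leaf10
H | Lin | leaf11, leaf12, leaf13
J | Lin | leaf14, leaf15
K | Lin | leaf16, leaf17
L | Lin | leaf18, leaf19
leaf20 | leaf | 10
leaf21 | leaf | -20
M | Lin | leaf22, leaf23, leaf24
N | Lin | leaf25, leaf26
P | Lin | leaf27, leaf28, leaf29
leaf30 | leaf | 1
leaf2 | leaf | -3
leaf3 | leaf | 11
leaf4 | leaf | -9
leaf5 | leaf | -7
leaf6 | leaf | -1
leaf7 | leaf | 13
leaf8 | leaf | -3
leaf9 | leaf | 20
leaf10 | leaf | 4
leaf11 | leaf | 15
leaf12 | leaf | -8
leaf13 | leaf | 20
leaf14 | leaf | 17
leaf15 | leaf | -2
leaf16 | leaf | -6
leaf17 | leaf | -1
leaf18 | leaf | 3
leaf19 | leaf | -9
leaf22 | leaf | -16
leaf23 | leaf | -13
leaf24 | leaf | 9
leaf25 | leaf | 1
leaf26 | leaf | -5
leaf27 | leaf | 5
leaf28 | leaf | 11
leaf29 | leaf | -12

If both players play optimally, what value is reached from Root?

E (Lin): min(-3, 11, -9) = -9
F (Lin): min(-7, -1) = -7
G (Lin): min(13, -3, 20, 4) = -3
A (Tomas): max(6, -9, -7, -3) = 6
H (Lin): min(15, -8, 20) = -8
J (Lin): min(17, -2) = -2
K (Lin): min(-6, -1) = -6
B (Tomas): max(-8, -2, -6) = -2
L (Lin): min(3, -9) = -9
M (Lin): min(-16, -13, 9) = -16
C (Tomas): max(-9, 10, -20, -16) = 10
N (Lin): min(1, -5) = -5
P (Lin): min(5, 11, -12) = -12
D (Tomas): max(-5, -12, 1) = 1
Root (Lin): min(6, -2, 10, 1) = -2

-2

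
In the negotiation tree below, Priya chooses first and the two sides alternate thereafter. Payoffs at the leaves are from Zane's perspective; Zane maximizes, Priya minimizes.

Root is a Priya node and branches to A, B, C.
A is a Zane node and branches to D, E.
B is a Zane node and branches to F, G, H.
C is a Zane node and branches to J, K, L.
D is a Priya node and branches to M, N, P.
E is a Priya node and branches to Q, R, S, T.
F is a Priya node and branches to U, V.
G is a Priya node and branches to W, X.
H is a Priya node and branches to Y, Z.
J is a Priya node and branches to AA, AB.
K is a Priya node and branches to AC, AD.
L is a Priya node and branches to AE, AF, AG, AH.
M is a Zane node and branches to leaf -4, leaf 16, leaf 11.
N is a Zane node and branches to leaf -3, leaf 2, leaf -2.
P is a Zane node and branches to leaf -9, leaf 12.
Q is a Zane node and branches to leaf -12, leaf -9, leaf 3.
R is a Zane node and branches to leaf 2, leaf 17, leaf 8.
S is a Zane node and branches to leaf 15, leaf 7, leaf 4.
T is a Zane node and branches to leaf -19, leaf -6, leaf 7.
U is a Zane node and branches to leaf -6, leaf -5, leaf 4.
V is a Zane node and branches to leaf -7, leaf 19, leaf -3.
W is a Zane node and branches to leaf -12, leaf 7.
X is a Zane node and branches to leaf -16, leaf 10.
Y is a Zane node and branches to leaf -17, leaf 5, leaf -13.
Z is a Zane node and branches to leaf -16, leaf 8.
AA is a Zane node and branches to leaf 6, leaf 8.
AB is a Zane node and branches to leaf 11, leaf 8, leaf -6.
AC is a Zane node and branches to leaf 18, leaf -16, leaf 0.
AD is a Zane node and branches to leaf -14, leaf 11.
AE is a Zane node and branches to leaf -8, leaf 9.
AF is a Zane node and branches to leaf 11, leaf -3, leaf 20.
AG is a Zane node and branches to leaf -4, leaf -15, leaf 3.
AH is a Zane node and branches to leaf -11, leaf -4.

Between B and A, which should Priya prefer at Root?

A

U (Zane): max(-6, -5, 4) = 4
V (Zane): max(-7, 19, -3) = 19
F (Priya): min(4, 19) = 4
W (Zane): max(-12, 7) = 7
X (Zane): max(-16, 10) = 10
G (Priya): min(7, 10) = 7
Y (Zane): max(-17, 5, -13) = 5
Z (Zane): max(-16, 8) = 8
H (Priya): min(5, 8) = 5
B (Zane): max(4, 7, 5) = 7
M (Zane): max(-4, 16, 11) = 16
N (Zane): max(-3, 2, -2) = 2
P (Zane): max(-9, 12) = 12
D (Priya): min(16, 2, 12) = 2
Q (Zane): max(-12, -9, 3) = 3
R (Zane): max(2, 17, 8) = 17
S (Zane): max(15, 7, 4) = 15
T (Zane): max(-19, -6, 7) = 7
E (Priya): min(3, 17, 15, 7) = 3
A (Zane): max(2, 3) = 3
Priya prefers the lower value; B=7, A=3. A is better since 3 < 7.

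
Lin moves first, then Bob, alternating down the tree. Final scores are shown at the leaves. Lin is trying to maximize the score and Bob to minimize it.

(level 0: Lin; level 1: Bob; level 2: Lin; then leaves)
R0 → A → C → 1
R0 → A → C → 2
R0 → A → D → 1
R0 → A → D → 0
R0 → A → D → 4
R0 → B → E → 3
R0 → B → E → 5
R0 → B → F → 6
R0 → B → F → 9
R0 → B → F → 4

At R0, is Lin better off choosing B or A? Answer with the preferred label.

E (Lin): max(3, 5) = 5
F (Lin): max(6, 9, 4) = 9
B (Bob): min(5, 9) = 5
C (Lin): max(1, 2) = 2
D (Lin): max(1, 0, 4) = 4
A (Bob): min(2, 4) = 2
Lin prefers the higher value; B=5, A=2. B is better since 5 > 2.

B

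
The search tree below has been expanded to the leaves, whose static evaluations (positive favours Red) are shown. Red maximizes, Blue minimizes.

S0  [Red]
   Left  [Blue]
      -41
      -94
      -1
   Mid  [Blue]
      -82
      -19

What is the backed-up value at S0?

-82

Left (Blue): min(-41, -94, -1) = -94
Mid (Blue): min(-82, -19) = -82
S0 (Red): max(-94, -82) = -82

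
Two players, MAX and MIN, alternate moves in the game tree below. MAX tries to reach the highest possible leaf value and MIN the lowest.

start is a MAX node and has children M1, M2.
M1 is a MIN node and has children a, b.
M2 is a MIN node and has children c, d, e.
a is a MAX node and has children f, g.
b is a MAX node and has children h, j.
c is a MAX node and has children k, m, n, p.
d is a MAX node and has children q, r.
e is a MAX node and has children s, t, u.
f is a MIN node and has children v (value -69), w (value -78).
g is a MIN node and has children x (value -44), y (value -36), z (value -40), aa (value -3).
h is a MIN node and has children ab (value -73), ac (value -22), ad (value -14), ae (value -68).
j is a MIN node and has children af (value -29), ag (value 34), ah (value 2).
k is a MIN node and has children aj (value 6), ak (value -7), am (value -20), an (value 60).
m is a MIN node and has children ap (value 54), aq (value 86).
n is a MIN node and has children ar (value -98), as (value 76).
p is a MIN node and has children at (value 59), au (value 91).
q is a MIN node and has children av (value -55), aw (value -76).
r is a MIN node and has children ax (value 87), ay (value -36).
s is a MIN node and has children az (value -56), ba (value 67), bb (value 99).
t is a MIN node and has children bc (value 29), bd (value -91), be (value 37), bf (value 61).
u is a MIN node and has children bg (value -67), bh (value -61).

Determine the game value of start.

-44

f (MIN): min(-69, -78) = -78
g (MIN): min(-44, -36, -40, -3) = -44
a (MAX): max(-78, -44) = -44
h (MIN): min(-73, -22, -14, -68) = -73
j (MIN): min(-29, 34, 2) = -29
b (MAX): max(-73, -29) = -29
M1 (MIN): min(-44, -29) = -44
k (MIN): min(6, -7, -20, 60) = -20
m (MIN): min(54, 86) = 54
n (MIN): min(-98, 76) = -98
p (MIN): min(59, 91) = 59
c (MAX): max(-20, 54, -98, 59) = 59
q (MIN): min(-55, -76) = -76
r (MIN): min(87, -36) = -36
d (MAX): max(-76, -36) = -36
s (MIN): min(-56, 67, 99) = -56
t (MIN): min(29, -91, 37, 61) = -91
u (MIN): min(-67, -61) = -67
e (MAX): max(-56, -91, -67) = -56
M2 (MIN): min(59, -36, -56) = -56
start (MAX): max(-44, -56) = -44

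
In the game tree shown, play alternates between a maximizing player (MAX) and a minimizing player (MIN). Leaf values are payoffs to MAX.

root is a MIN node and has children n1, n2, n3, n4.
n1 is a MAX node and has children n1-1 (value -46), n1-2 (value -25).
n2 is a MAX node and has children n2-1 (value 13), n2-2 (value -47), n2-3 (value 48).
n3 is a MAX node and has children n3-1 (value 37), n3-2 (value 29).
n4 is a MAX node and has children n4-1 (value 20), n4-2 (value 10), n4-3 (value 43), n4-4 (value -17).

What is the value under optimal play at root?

n1 (MAX): max(-46, -25) = -25
n2 (MAX): max(13, -47, 48) = 48
n3 (MAX): max(37, 29) = 37
n4 (MAX): max(20, 10, 43, -17) = 43
root (MIN): min(-25, 48, 37, 43) = -25

-25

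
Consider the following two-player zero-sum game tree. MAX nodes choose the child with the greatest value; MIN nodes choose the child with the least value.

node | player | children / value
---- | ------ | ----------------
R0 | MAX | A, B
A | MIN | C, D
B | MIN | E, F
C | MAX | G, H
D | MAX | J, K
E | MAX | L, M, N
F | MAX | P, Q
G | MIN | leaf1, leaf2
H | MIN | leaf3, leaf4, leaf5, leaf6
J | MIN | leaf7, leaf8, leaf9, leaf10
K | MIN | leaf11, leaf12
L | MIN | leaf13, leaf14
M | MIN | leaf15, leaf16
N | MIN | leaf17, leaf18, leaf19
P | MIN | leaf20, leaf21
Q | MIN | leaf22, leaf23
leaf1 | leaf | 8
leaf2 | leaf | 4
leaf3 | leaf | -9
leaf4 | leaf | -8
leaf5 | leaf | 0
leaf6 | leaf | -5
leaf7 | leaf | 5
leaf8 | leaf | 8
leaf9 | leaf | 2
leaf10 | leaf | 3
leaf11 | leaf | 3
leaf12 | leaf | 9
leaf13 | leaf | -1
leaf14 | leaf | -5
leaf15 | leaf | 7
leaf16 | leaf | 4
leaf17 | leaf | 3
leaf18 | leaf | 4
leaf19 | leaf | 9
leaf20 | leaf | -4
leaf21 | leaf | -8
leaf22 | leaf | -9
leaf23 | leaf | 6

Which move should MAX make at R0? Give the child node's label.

G (MIN): min(8, 4) = 4
H (MIN): min(-9, -8, 0, -5) = -9
C (MAX): max(4, -9) = 4
J (MIN): min(5, 8, 2, 3) = 2
K (MIN): min(3, 9) = 3
D (MAX): max(2, 3) = 3
A (MIN): min(4, 3) = 3
L (MIN): min(-1, -5) = -5
M (MIN): min(7, 4) = 4
N (MIN): min(3, 4, 9) = 3
E (MAX): max(-5, 4, 3) = 4
P (MIN): min(-4, -8) = -8
Q (MIN): min(-9, 6) = -9
F (MAX): max(-8, -9) = -8
B (MIN): min(4, -8) = -8
R0 (MAX): max(3, -8) = 3
MAX at R0 wants the highest of {A=3, B=-8}, so chooses A.

A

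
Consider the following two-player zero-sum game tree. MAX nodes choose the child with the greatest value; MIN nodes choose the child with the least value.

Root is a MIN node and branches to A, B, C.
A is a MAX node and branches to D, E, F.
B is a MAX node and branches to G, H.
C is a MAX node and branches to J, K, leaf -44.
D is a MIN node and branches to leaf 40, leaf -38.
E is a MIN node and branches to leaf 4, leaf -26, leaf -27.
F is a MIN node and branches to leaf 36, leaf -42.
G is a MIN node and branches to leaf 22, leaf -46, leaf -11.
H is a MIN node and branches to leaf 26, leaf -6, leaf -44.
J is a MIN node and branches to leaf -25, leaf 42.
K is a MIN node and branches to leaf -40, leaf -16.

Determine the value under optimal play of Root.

-44

D (MIN): min(40, -38) = -38
E (MIN): min(4, -26, -27) = -27
F (MIN): min(36, -42) = -42
A (MAX): max(-38, -27, -42) = -27
G (MIN): min(22, -46, -11) = -46
H (MIN): min(26, -6, -44) = -44
B (MAX): max(-46, -44) = -44
J (MIN): min(-25, 42) = -25
K (MIN): min(-40, -16) = -40
C (MAX): max(-25, -40, -44) = -25
Root (MIN): min(-27, -44, -25) = -44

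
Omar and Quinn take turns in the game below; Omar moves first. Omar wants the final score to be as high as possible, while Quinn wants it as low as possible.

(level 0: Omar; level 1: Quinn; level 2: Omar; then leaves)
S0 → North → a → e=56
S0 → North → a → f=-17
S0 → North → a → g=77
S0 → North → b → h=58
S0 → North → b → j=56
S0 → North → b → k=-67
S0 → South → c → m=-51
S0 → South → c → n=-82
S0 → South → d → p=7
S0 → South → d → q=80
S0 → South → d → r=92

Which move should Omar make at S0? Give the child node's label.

North

a (Omar): max(56, -17, 77) = 77
b (Omar): max(58, 56, -67) = 58
North (Quinn): min(77, 58) = 58
c (Omar): max(-51, -82) = -51
d (Omar): max(7, 80, 92) = 92
South (Quinn): min(-51, 92) = -51
S0 (Omar): max(58, -51) = 58
Omar at S0 wants the highest of {North=58, South=-51}, so chooses North.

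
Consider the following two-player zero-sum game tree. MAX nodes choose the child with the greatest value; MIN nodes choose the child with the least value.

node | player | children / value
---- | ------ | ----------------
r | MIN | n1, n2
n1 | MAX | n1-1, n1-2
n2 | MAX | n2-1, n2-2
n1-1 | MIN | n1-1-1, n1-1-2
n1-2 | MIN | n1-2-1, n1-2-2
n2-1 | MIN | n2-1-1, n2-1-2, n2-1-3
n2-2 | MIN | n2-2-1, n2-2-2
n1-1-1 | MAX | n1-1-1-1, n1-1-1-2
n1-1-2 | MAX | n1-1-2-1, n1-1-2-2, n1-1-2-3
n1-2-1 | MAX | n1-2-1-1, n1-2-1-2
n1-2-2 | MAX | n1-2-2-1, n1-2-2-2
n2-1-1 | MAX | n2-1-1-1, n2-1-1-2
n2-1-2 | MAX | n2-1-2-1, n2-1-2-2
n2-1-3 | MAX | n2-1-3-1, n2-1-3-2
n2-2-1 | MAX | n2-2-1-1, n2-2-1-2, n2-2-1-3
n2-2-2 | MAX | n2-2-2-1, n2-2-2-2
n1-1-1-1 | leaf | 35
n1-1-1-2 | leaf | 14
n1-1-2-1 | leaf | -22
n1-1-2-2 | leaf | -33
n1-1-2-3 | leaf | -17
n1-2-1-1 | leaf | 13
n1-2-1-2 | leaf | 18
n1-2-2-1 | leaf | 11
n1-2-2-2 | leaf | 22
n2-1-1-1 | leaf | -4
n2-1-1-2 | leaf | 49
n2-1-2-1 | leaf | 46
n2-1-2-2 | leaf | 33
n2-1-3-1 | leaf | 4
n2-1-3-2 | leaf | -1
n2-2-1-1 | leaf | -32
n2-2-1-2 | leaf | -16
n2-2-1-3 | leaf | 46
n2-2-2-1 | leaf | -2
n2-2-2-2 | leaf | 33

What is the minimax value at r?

18

n1-1-1 (MAX): max(35, 14) = 35
n1-1-2 (MAX): max(-22, -33, -17) = -17
n1-1 (MIN): min(35, -17) = -17
n1-2-1 (MAX): max(13, 18) = 18
n1-2-2 (MAX): max(11, 22) = 22
n1-2 (MIN): min(18, 22) = 18
n1 (MAX): max(-17, 18) = 18
n2-1-1 (MAX): max(-4, 49) = 49
n2-1-2 (MAX): max(46, 33) = 46
n2-1-3 (MAX): max(4, -1) = 4
n2-1 (MIN): min(49, 46, 4) = 4
n2-2-1 (MAX): max(-32, -16, 46) = 46
n2-2-2 (MAX): max(-2, 33) = 33
n2-2 (MIN): min(46, 33) = 33
n2 (MAX): max(4, 33) = 33
r (MIN): min(18, 33) = 18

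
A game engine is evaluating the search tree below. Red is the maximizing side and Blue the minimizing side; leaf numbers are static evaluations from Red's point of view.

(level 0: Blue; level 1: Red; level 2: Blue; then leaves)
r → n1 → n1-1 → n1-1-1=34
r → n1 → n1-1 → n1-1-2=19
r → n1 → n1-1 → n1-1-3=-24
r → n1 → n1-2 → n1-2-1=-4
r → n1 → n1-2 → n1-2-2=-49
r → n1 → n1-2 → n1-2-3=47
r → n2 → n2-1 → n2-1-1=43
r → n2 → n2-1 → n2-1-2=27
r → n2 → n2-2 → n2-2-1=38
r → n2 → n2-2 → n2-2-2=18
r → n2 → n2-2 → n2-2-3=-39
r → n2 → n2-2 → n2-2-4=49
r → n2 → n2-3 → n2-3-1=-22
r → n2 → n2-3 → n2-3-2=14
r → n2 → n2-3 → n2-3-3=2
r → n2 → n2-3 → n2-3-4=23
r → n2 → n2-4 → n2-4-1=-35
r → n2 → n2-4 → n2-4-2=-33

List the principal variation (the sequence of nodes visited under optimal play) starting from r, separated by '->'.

r -> n1 -> n1-1 -> n1-1-3

n1-1 (Blue): min(34, 19, -24) = -24
n1-2 (Blue): min(-4, -49, 47) = -49
n1 (Red): max(-24, -49) = -24
n2-1 (Blue): min(43, 27) = 27
n2-2 (Blue): min(38, 18, -39, 49) = -39
n2-3 (Blue): min(-22, 14, 2, 23) = -22
n2-4 (Blue): min(-35, -33) = -35
n2 (Red): max(27, -39, -22, -35) = 27
r (Blue): min(-24, 27) = -24
At r, Blue picks n1 (lowest: -24).
At n1, Red picks n1-1 (highest: -24).
At n1-1, Blue picks n1-1-3 (lowest: -24).
Terminal value -24.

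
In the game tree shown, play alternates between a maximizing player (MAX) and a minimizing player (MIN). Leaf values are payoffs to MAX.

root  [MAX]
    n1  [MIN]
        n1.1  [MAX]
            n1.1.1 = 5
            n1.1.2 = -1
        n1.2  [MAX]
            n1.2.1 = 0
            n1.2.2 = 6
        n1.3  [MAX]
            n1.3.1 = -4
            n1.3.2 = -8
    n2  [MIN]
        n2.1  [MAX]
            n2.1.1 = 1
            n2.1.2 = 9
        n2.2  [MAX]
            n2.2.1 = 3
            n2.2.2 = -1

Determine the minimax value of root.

3

n1.1 (MAX): max(5, -1) = 5
n1.2 (MAX): max(0, 6) = 6
n1.3 (MAX): max(-4, -8) = -4
n1 (MIN): min(5, 6, -4) = -4
n2.1 (MAX): max(1, 9) = 9
n2.2 (MAX): max(3, -1) = 3
n2 (MIN): min(9, 3) = 3
root (MAX): max(-4, 3) = 3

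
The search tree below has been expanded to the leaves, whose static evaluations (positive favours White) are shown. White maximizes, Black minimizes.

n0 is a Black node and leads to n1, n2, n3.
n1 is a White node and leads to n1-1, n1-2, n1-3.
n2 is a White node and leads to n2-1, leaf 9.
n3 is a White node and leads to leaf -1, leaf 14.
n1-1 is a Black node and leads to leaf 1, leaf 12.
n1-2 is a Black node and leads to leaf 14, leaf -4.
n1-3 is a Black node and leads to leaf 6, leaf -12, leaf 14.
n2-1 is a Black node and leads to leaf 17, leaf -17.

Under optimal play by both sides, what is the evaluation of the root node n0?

1

n1-1 (Black): min(1, 12) = 1
n1-2 (Black): min(14, -4) = -4
n1-3 (Black): min(6, -12, 14) = -12
n1 (White): max(1, -4, -12) = 1
n2-1 (Black): min(17, -17) = -17
n2 (White): max(-17, 9) = 9
n3 (White): max(-1, 14) = 14
n0 (Black): min(1, 9, 14) = 1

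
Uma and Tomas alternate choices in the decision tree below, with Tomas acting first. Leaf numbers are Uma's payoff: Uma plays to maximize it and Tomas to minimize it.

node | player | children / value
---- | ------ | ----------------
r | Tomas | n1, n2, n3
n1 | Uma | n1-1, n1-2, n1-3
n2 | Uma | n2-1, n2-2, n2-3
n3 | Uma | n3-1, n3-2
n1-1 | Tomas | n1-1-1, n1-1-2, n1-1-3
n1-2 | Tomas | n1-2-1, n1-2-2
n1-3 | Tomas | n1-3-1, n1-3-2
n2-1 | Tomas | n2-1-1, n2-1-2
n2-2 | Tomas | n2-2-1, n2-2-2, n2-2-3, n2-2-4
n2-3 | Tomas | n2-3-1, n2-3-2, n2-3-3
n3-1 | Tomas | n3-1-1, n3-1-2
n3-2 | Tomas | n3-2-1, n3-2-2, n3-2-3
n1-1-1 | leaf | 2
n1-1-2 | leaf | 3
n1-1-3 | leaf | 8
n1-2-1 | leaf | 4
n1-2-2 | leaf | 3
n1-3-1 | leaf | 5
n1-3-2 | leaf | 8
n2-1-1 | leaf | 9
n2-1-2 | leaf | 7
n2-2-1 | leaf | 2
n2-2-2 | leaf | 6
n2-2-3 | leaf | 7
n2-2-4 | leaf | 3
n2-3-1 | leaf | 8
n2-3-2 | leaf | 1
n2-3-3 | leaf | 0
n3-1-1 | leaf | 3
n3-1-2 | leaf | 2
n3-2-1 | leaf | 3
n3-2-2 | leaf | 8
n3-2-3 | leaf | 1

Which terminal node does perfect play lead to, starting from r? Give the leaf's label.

n3-1-2

n1-1 (Tomas): min(2, 3, 8) = 2
n1-2 (Tomas): min(4, 3) = 3
n1-3 (Tomas): min(5, 8) = 5
n1 (Uma): max(2, 3, 5) = 5
n2-1 (Tomas): min(9, 7) = 7
n2-2 (Tomas): min(2, 6, 7, 3) = 2
n2-3 (Tomas): min(8, 1, 0) = 0
n2 (Uma): max(7, 2, 0) = 7
n3-1 (Tomas): min(3, 2) = 2
n3-2 (Tomas): min(3, 8, 1) = 1
n3 (Uma): max(2, 1) = 2
r (Tomas): min(5, 7, 2) = 2
At r, Tomas picks n3 (lowest: 2).
At n3, Uma picks n3-1 (highest: 2).
At n3-1, Tomas picks n3-1-2 (lowest: 2).
Terminal value 2.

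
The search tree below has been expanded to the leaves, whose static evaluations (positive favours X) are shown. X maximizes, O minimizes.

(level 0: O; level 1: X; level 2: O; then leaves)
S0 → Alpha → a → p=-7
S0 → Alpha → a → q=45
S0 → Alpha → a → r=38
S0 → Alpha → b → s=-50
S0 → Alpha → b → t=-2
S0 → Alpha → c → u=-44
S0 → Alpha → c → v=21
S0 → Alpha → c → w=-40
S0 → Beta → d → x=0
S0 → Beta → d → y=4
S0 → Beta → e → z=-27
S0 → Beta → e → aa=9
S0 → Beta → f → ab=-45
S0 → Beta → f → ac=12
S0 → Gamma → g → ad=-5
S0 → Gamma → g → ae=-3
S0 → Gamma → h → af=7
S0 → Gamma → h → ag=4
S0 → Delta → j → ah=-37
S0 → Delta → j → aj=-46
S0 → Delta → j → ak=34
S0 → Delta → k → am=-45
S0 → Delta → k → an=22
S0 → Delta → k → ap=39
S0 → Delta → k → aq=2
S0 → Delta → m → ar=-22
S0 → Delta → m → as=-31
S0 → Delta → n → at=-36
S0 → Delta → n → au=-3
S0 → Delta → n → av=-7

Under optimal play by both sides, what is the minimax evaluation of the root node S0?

a (O): min(-7, 45, 38) = -7
b (O): min(-50, -2) = -50
c (O): min(-44, 21, -40) = -44
Alpha (X): max(-7, -50, -44) = -7
d (O): min(0, 4) = 0
e (O): min(-27, 9) = -27
f (O): min(-45, 12) = -45
Beta (X): max(0, -27, -45) = 0
g (O): min(-5, -3) = -5
h (O): min(7, 4) = 4
Gamma (X): max(-5, 4) = 4
j (O): min(-37, -46, 34) = -46
k (O): min(-45, 22, 39, 2) = -45
m (O): min(-22, -31) = -31
n (O): min(-36, -3, -7) = -36
Delta (X): max(-46, -45, -31, -36) = -31
S0 (O): min(-7, 0, 4, -31) = -31

-31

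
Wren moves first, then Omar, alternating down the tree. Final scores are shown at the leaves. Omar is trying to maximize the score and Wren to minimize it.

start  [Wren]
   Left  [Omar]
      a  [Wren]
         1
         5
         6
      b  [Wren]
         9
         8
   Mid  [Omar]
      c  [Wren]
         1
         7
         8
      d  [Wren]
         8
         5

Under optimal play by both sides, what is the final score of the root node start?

5

a (Wren): min(1, 5, 6) = 1
b (Wren): min(9, 8) = 8
Left (Omar): max(1, 8) = 8
c (Wren): min(1, 7, 8) = 1
d (Wren): min(8, 5) = 5
Mid (Omar): max(1, 5) = 5
start (Wren): min(8, 5) = 5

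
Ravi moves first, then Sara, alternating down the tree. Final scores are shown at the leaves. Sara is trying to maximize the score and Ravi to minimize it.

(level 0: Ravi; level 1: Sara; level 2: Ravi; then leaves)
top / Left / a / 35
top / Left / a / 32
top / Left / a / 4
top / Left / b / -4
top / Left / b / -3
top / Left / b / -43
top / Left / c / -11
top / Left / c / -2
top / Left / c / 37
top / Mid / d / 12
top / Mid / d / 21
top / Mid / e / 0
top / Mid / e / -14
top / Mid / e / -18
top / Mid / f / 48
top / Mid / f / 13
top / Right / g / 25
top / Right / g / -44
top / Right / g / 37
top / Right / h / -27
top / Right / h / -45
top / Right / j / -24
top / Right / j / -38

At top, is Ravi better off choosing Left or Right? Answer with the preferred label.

a (Ravi): min(35, 32, 4) = 4
b (Ravi): min(-4, -3, -43) = -43
c (Ravi): min(-11, -2, 37) = -11
Left (Sara): max(4, -43, -11) = 4
g (Ravi): min(25, -44, 37) = -44
h (Ravi): min(-27, -45) = -45
j (Ravi): min(-24, -38) = -38
Right (Sara): max(-44, -45, -38) = -38
Ravi prefers the lower value; Left=4, Right=-38. Right is better since -38 < 4.

Right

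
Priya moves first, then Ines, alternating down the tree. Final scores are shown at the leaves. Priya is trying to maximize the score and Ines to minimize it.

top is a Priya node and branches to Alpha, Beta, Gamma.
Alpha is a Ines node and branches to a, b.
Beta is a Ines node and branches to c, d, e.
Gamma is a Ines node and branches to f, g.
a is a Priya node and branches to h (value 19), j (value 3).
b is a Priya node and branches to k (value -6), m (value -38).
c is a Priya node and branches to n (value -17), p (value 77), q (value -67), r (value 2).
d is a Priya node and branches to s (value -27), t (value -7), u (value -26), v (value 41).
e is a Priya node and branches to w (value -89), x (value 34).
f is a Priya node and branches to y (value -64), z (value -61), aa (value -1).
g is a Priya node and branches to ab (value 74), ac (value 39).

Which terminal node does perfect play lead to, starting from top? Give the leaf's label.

x

a (Priya): max(19, 3) = 19
b (Priya): max(-6, -38) = -6
Alpha (Ines): min(19, -6) = -6
c (Priya): max(-17, 77, -67, 2) = 77
d (Priya): max(-27, -7, -26, 41) = 41
e (Priya): max(-89, 34) = 34
Beta (Ines): min(77, 41, 34) = 34
f (Priya): max(-64, -61, -1) = -1
g (Priya): max(74, 39) = 74
Gamma (Ines): min(-1, 74) = -1
top (Priya): max(-6, 34, -1) = 34
At top, Priya picks Beta (highest: 34).
At Beta, Ines picks e (lowest: 34).
At e, Priya picks x (highest: 34).
Terminal value 34.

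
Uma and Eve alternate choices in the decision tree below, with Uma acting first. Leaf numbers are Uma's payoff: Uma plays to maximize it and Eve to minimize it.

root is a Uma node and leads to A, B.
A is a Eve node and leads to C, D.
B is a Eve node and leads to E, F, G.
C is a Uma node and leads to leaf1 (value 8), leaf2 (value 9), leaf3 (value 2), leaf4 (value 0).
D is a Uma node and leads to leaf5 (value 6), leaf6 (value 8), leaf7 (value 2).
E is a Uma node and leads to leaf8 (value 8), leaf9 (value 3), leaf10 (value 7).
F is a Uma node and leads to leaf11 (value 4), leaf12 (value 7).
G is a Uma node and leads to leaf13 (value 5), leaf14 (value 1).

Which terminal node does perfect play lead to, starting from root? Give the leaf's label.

C (Uma): max(8, 9, 2, 0) = 9
D (Uma): max(6, 8, 2) = 8
A (Eve): min(9, 8) = 8
E (Uma): max(8, 3, 7) = 8
F (Uma): max(4, 7) = 7
G (Uma): max(5, 1) = 5
B (Eve): min(8, 7, 5) = 5
root (Uma): max(8, 5) = 8
At root, Uma picks A (highest: 8).
At A, Eve picks D (lowest: 8).
At D, Uma picks leaf6 (highest: 8).
Terminal value 8.

leaf6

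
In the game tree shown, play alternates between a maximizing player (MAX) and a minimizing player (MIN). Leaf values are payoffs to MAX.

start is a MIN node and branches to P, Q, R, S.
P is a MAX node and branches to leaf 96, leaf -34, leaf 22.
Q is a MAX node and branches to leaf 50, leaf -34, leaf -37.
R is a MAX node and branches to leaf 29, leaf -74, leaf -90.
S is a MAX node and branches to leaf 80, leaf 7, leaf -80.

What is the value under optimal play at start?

29

P (MAX): max(96, -34, 22) = 96
Q (MAX): max(50, -34, -37) = 50
R (MAX): max(29, -74, -90) = 29
S (MAX): max(80, 7, -80) = 80
start (MIN): min(96, 50, 29, 80) = 29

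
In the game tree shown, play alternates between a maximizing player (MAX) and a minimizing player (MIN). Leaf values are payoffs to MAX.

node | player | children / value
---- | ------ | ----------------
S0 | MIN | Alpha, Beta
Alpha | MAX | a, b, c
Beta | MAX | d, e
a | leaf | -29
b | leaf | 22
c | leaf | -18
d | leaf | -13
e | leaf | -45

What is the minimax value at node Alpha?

Alpha (MAX): max(-29, 22, -18) = 22

22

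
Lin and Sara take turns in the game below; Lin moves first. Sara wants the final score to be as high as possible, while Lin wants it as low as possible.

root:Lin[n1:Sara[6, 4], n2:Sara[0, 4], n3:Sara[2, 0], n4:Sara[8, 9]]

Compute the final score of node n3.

2

n3 (Sara): max(2, 0) = 2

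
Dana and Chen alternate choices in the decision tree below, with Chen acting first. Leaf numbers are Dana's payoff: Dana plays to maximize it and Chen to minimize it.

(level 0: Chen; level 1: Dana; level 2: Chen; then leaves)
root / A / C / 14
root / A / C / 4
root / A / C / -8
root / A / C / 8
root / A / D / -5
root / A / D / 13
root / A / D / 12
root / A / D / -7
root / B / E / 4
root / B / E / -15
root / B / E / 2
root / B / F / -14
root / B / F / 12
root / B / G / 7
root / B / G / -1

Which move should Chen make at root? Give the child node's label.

C (Chen): min(14, 4, -8, 8) = -8
D (Chen): min(-5, 13, 12, -7) = -7
A (Dana): max(-8, -7) = -7
E (Chen): min(4, -15, 2) = -15
F (Chen): min(-14, 12) = -14
G (Chen): min(7, -1) = -1
B (Dana): max(-15, -14, -1) = -1
root (Chen): min(-7, -1) = -7
Chen at root wants the lowest of {A=-7, B=-1}, so chooses A.

A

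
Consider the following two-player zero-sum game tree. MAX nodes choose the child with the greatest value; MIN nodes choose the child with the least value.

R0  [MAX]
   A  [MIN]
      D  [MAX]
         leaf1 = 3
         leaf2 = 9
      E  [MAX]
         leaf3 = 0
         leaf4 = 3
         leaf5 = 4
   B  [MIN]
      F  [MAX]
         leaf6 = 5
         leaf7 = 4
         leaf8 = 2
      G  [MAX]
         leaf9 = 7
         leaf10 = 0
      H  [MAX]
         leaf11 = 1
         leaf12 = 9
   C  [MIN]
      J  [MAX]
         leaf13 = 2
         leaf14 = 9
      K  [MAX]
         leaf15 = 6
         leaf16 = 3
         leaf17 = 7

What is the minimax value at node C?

7

J (MAX): max(2, 9) = 9
K (MAX): max(6, 3, 7) = 7
C (MIN): min(9, 7) = 7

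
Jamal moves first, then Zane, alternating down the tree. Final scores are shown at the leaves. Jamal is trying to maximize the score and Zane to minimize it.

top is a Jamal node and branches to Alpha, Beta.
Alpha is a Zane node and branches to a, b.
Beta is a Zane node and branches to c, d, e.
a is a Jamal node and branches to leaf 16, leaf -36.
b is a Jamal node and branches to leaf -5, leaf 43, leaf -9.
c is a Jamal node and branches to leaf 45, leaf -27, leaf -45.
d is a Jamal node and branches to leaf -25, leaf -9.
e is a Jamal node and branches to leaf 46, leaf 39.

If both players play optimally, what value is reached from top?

16

a (Jamal): max(16, -36) = 16
b (Jamal): max(-5, 43, -9) = 43
Alpha (Zane): min(16, 43) = 16
c (Jamal): max(45, -27, -45) = 45
d (Jamal): max(-25, -9) = -9
e (Jamal): max(46, 39) = 46
Beta (Zane): min(45, -9, 46) = -9
top (Jamal): max(16, -9) = 16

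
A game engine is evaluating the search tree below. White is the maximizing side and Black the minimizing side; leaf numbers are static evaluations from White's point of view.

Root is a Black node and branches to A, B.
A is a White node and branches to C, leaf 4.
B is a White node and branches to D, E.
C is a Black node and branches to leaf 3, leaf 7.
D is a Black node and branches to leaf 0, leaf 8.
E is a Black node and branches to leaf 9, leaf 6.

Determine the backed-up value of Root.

C (Black): min(3, 7) = 3
A (White): max(3, 4) = 4
D (Black): min(0, 8) = 0
E (Black): min(9, 6) = 6
B (White): max(0, 6) = 6
Root (Black): min(4, 6) = 4

4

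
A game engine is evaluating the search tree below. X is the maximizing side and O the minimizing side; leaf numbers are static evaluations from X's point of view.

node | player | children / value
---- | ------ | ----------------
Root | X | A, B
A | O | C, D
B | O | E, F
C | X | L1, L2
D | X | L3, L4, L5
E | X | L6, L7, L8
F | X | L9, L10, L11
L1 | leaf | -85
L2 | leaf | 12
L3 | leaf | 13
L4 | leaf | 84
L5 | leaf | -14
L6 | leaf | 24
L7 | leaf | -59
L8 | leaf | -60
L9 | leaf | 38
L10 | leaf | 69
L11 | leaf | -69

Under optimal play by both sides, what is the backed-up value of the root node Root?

C (X): max(-85, 12) = 12
D (X): max(13, 84, -14) = 84
A (O): min(12, 84) = 12
E (X): max(24, -59, -60) = 24
F (X): max(38, 69, -69) = 69
B (O): min(24, 69) = 24
Root (X): max(12, 24) = 24

24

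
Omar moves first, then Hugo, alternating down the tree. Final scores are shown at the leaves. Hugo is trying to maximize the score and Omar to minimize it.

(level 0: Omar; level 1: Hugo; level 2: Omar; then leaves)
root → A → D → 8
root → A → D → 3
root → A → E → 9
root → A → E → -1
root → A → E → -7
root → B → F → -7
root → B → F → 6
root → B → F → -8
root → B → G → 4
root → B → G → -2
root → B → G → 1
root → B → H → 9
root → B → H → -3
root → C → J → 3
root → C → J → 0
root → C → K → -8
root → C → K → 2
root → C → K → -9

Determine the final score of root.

D (Omar): min(8, 3) = 3
E (Omar): min(9, -1, -7) = -7
A (Hugo): max(3, -7) = 3
F (Omar): min(-7, 6, -8) = -8
G (Omar): min(4, -2, 1) = -2
H (Omar): min(9, -3) = -3
B (Hugo): max(-8, -2, -3) = -2
J (Omar): min(3, 0) = 0
K (Omar): min(-8, 2, -9) = -9
C (Hugo): max(0, -9) = 0
root (Omar): min(3, -2, 0) = -2

-2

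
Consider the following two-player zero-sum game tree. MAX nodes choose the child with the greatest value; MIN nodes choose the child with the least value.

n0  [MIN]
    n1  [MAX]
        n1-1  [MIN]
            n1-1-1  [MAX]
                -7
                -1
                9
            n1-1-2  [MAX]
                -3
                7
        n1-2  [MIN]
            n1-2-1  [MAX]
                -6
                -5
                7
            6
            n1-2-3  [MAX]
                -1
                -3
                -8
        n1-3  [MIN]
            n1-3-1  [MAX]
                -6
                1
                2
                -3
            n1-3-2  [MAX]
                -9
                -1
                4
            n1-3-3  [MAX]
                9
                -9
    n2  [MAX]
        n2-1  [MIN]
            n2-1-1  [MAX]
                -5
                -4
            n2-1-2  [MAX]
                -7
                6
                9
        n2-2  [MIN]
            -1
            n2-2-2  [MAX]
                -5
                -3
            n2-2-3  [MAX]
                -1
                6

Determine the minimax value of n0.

-3

n1-1-1 (MAX): max(-7, -1, 9) = 9
n1-1-2 (MAX): max(-3, 7) = 7
n1-1 (MIN): min(9, 7) = 7
n1-2-1 (MAX): max(-6, -5, 7) = 7
n1-2-3 (MAX): max(-1, -3, -8) = -1
n1-2 (MIN): min(7, 6, -1) = -1
n1-3-1 (MAX): max(-6, 1, 2, -3) = 2
n1-3-2 (MAX): max(-9, -1, 4) = 4
n1-3-3 (MAX): max(9, -9) = 9
n1-3 (MIN): min(2, 4, 9) = 2
n1 (MAX): max(7, -1, 2) = 7
n2-1-1 (MAX): max(-5, -4) = -4
n2-1-2 (MAX): max(-7, 6, 9) = 9
n2-1 (MIN): min(-4, 9) = -4
n2-2-2 (MAX): max(-5, -3) = -3
n2-2-3 (MAX): max(-1, 6) = 6
n2-2 (MIN): min(-1, -3, 6) = -3
n2 (MAX): max(-4, -3) = -3
n0 (MIN): min(7, -3) = -3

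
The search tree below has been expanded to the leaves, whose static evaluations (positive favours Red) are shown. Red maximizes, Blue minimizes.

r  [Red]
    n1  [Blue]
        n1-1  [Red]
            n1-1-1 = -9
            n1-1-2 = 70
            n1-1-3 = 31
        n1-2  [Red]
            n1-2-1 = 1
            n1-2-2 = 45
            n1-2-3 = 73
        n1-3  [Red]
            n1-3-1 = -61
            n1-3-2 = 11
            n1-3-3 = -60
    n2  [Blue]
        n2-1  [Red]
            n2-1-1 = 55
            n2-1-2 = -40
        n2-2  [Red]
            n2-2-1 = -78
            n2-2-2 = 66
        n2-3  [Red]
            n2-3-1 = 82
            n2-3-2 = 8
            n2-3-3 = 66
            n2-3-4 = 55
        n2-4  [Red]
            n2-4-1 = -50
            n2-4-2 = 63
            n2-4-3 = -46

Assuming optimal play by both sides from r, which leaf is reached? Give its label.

n2-1-1

n1-1 (Red): max(-9, 70, 31) = 70
n1-2 (Red): max(1, 45, 73) = 73
n1-3 (Red): max(-61, 11, -60) = 11
n1 (Blue): min(70, 73, 11) = 11
n2-1 (Red): max(55, -40) = 55
n2-2 (Red): max(-78, 66) = 66
n2-3 (Red): max(82, 8, 66, 55) = 82
n2-4 (Red): max(-50, 63, -46) = 63
n2 (Blue): min(55, 66, 82, 63) = 55
r (Red): max(11, 55) = 55
At r, Red picks n2 (highest: 55).
At n2, Blue picks n2-1 (lowest: 55).
At n2-1, Red picks n2-1-1 (highest: 55).
Terminal value 55.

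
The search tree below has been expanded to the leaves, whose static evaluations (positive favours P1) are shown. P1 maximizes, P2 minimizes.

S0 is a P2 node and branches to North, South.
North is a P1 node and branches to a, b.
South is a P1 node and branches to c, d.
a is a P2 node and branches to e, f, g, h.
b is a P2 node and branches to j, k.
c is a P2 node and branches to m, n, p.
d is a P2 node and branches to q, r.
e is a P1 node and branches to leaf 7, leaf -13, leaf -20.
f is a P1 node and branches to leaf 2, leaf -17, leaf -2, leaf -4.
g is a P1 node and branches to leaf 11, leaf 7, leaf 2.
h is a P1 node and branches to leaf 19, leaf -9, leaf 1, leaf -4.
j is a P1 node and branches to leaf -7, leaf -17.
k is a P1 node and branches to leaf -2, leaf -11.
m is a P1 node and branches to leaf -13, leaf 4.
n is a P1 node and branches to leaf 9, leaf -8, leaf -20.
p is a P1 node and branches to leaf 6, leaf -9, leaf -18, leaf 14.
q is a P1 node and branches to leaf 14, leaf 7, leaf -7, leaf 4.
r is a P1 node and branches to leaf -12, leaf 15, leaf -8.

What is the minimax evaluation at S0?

2

e (P1): max(7, -13, -20) = 7
f (P1): max(2, -17, -2, -4) = 2
g (P1): max(11, 7, 2) = 11
h (P1): max(19, -9, 1, -4) = 19
a (P2): min(7, 2, 11, 19) = 2
j (P1): max(-7, -17) = -7
k (P1): max(-2, -11) = -2
b (P2): min(-7, -2) = -7
North (P1): max(2, -7) = 2
m (P1): max(-13, 4) = 4
n (P1): max(9, -8, -20) = 9
p (P1): max(6, -9, -18, 14) = 14
c (P2): min(4, 9, 14) = 4
q (P1): max(14, 7, -7, 4) = 14
r (P1): max(-12, 15, -8) = 15
d (P2): min(14, 15) = 14
South (P1): max(4, 14) = 14
S0 (P2): min(2, 14) = 2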